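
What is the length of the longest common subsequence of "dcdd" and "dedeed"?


LCS of "dcdd" and "dedeed"
DP table:
           d    e    d    e    e    d
      0    0    0    0    0    0    0
  d   0    1    1    1    1    1    1
  c   0    1    1    1    1    1    1
  d   0    1    1    2    2    2    2
  d   0    1    1    2    2    2    3
LCS length = dp[4][6] = 3

3


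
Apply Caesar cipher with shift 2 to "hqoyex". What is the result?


Caesar cipher: shift "hqoyex" by 2
  'h' (pos 7) + 2 = pos 9 = 'j'
  'q' (pos 16) + 2 = pos 18 = 's'
  'o' (pos 14) + 2 = pos 16 = 'q'
  'y' (pos 24) + 2 = pos 0 = 'a'
  'e' (pos 4) + 2 = pos 6 = 'g'
  'x' (pos 23) + 2 = pos 25 = 'z'
Result: jsqagz

jsqagz


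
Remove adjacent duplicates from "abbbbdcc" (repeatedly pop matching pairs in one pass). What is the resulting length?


Input: abbbbdcc
Stack-based adjacent duplicate removal:
  Read 'a': push. Stack: a
  Read 'b': push. Stack: ab
  Read 'b': matches stack top 'b' => pop. Stack: a
  Read 'b': push. Stack: ab
  Read 'b': matches stack top 'b' => pop. Stack: a
  Read 'd': push. Stack: ad
  Read 'c': push. Stack: adc
  Read 'c': matches stack top 'c' => pop. Stack: ad
Final stack: "ad" (length 2)

2


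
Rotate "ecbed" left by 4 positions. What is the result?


Input: "ecbed", rotate left by 4
First 4 characters: "ecbe"
Remaining characters: "d"
Concatenate remaining + first: "d" + "ecbe" = "decbe"

decbe


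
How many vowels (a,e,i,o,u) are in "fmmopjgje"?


Input: fmmopjgje
Checking each character:
  'f' at position 0: consonant
  'm' at position 1: consonant
  'm' at position 2: consonant
  'o' at position 3: vowel (running total: 1)
  'p' at position 4: consonant
  'j' at position 5: consonant
  'g' at position 6: consonant
  'j' at position 7: consonant
  'e' at position 8: vowel (running total: 2)
Total vowels: 2

2


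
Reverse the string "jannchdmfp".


Input: jannchdmfp
Reading characters right to left:
  Position 9: 'p'
  Position 8: 'f'
  Position 7: 'm'
  Position 6: 'd'
  Position 5: 'h'
  Position 4: 'c'
  Position 3: 'n'
  Position 2: 'n'
  Position 1: 'a'
  Position 0: 'j'
Reversed: pfmdhcnnaj

pfmdhcnnaj


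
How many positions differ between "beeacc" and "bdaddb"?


Comparing "beeacc" and "bdaddb" position by position:
  Position 0: 'b' vs 'b' => same
  Position 1: 'e' vs 'd' => DIFFER
  Position 2: 'e' vs 'a' => DIFFER
  Position 3: 'a' vs 'd' => DIFFER
  Position 4: 'c' vs 'd' => DIFFER
  Position 5: 'c' vs 'b' => DIFFER
Positions that differ: 5

5


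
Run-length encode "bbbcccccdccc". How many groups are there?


Input: bbbcccccdccc
Scanning for consecutive runs:
  Group 1: 'b' x 3 (positions 0-2)
  Group 2: 'c' x 5 (positions 3-7)
  Group 3: 'd' x 1 (positions 8-8)
  Group 4: 'c' x 3 (positions 9-11)
Total groups: 4

4


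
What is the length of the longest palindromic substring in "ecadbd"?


Input: "ecadbd"
Checking substrings for palindromes:
  [3:6] "dbd" (len 3) => palindrome
Longest palindromic substring: "dbd" with length 3

3


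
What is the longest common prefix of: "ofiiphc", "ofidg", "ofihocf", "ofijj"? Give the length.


Words: ofiiphc, ofidg, ofihocf, ofijj
  Position 0: all 'o' => match
  Position 1: all 'f' => match
  Position 2: all 'i' => match
  Position 3: ('i', 'd', 'h', 'j') => mismatch, stop
LCP = "ofi" (length 3)

3


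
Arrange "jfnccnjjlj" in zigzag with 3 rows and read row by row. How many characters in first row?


Zigzag "jfnccnjjlj" into 3 rows:
Placing characters:
  'j' => row 0
  'f' => row 1
  'n' => row 2
  'c' => row 1
  'c' => row 0
  'n' => row 1
  'j' => row 2
  'j' => row 1
  'l' => row 0
  'j' => row 1
Rows:
  Row 0: "jcl"
  Row 1: "fcnjj"
  Row 2: "nj"
First row length: 3

3


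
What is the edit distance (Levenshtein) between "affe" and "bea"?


Computing edit distance: "affe" -> "bea"
DP table:
           b    e    a
      0    1    2    3
  a   1    1    2    2
  f   2    2    2    3
  f   3    3    3    3
  e   4    4    3    4
Edit distance = dp[4][3] = 4

4


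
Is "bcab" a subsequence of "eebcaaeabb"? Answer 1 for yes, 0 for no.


Check if "bcab" is a subsequence of "eebcaaeabb"
Greedy scan:
  Position 0 ('e'): no match needed
  Position 1 ('e'): no match needed
  Position 2 ('b'): matches sub[0] = 'b'
  Position 3 ('c'): matches sub[1] = 'c'
  Position 4 ('a'): matches sub[2] = 'a'
  Position 5 ('a'): no match needed
  Position 6 ('e'): no match needed
  Position 7 ('a'): no match needed
  Position 8 ('b'): matches sub[3] = 'b'
  Position 9 ('b'): no match needed
All 4 characters matched => is a subsequence

1


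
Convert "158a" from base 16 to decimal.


Input: "158a" in base 16
Positional expansion:
  Digit '1' (value 1) x 16^3 = 4096
  Digit '5' (value 5) x 16^2 = 1280
  Digit '8' (value 8) x 16^1 = 128
  Digit 'a' (value 10) x 16^0 = 10
Sum = 5514

5514


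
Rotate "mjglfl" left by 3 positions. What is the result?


Input: "mjglfl", rotate left by 3
First 3 characters: "mjg"
Remaining characters: "lfl"
Concatenate remaining + first: "lfl" + "mjg" = "lflmjg"

lflmjg


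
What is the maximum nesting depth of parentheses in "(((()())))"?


Input: "(((()())))"
Tracking depth:
  Position 0 '(': depth becomes 1
  Position 1 '(': depth becomes 2
  Position 2 '(': depth becomes 3
  Position 3 '(': depth becomes 4
  Position 4 ')': depth becomes 3
  Position 5 '(': depth becomes 4
  Position 6 ')': depth becomes 3
  Position 7 ')': depth becomes 2
  Position 8 ')': depth becomes 1
  Position 9 ')': depth becomes 0
Maximum depth reached: 4

4


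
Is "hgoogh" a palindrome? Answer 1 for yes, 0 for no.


Input: hgoogh
Reversed: hgoogh
  Compare pos 0 ('h') with pos 5 ('h'): match
  Compare pos 1 ('g') with pos 4 ('g'): match
  Compare pos 2 ('o') with pos 3 ('o'): match
Result: palindrome

1


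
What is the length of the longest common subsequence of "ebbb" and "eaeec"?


LCS of "ebbb" and "eaeec"
DP table:
           e    a    e    e    c
      0    0    0    0    0    0
  e   0    1    1    1    1    1
  b   0    1    1    1    1    1
  b   0    1    1    1    1    1
  b   0    1    1    1    1    1
LCS length = dp[4][5] = 1

1


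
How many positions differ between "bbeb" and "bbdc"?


Comparing "bbeb" and "bbdc" position by position:
  Position 0: 'b' vs 'b' => same
  Position 1: 'b' vs 'b' => same
  Position 2: 'e' vs 'd' => DIFFER
  Position 3: 'b' vs 'c' => DIFFER
Positions that differ: 2

2


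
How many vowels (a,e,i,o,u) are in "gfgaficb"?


Input: gfgaficb
Checking each character:
  'g' at position 0: consonant
  'f' at position 1: consonant
  'g' at position 2: consonant
  'a' at position 3: vowel (running total: 1)
  'f' at position 4: consonant
  'i' at position 5: vowel (running total: 2)
  'c' at position 6: consonant
  'b' at position 7: consonant
Total vowels: 2

2


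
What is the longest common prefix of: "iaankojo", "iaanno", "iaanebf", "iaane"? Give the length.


Words: iaankojo, iaanno, iaanebf, iaane
  Position 0: all 'i' => match
  Position 1: all 'a' => match
  Position 2: all 'a' => match
  Position 3: all 'n' => match
  Position 4: ('k', 'n', 'e', 'e') => mismatch, stop
LCP = "iaan" (length 4)

4


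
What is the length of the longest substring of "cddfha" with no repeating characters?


Input: "cddfha"
Sliding window (track last position of each char):
  Position 0 ('c'): window [0,0] length 1 -- new best
  Position 1 ('d'): window [0,1] length 2 -- new best
  Position 2 ('d'): repeat (last at 1), move window start to 2
  Position 2 ('d'): window [2,2] length 1
  Position 3 ('f'): window [2,3] length 2
  Position 4 ('h'): window [2,4] length 3 -- new best
  Position 5 ('a'): window [2,5] length 4 -- new best
Longest substring with no repeats: "dfha" with length 4

4


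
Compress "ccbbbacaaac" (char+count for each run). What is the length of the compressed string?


Input: ccbbbacaaac
Runs:
  'c' x 2 => "c2"
  'b' x 3 => "b3"
  'a' x 1 => "a1"
  'c' x 1 => "c1"
  'a' x 3 => "a3"
  'c' x 1 => "c1"
Compressed: "c2b3a1c1a3c1"
Compressed length: 12

12


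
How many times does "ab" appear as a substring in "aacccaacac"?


Searching for "ab" in "aacccaacac"
Scanning each position:
  Position 0: "aa" => no
  Position 1: "ac" => no
  Position 2: "cc" => no
  Position 3: "cc" => no
  Position 4: "ca" => no
  Position 5: "aa" => no
  Position 6: "ac" => no
  Position 7: "ca" => no
  Position 8: "ac" => no
Total occurrences: 0

0


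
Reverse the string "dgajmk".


Input: dgajmk
Reading characters right to left:
  Position 5: 'k'
  Position 4: 'm'
  Position 3: 'j'
  Position 2: 'a'
  Position 1: 'g'
  Position 0: 'd'
Reversed: kmjagd

kmjagd


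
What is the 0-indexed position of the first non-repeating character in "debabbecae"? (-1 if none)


Input: debabbecae
Character frequencies:
  'a': 2
  'b': 3
  'c': 1
  'd': 1
  'e': 3
Scanning left to right for freq == 1:
  Position 0 ('d'): unique! => answer = 0

0


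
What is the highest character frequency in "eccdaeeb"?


Input: eccdaeeb
Character counts:
  'a': 1
  'b': 1
  'c': 2
  'd': 1
  'e': 3
Maximum frequency: 3

3


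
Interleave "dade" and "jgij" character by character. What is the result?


Interleaving "dade" and "jgij":
  Position 0: 'd' from first, 'j' from second => "dj"
  Position 1: 'a' from first, 'g' from second => "ag"
  Position 2: 'd' from first, 'i' from second => "di"
  Position 3: 'e' from first, 'j' from second => "ej"
Result: djagdiej

djagdiej


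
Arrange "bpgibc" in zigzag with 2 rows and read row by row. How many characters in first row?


Zigzag "bpgibc" into 2 rows:
Placing characters:
  'b' => row 0
  'p' => row 1
  'g' => row 0
  'i' => row 1
  'b' => row 0
  'c' => row 1
Rows:
  Row 0: "bgb"
  Row 1: "pic"
First row length: 3

3


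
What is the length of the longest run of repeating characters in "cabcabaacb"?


Input: "cabcabaacb"
Scanning for longest run:
  Position 1 ('a'): new char, reset run to 1
  Position 2 ('b'): new char, reset run to 1
  Position 3 ('c'): new char, reset run to 1
  Position 4 ('a'): new char, reset run to 1
  Position 5 ('b'): new char, reset run to 1
  Position 6 ('a'): new char, reset run to 1
  Position 7 ('a'): continues run of 'a', length=2
  Position 8 ('c'): new char, reset run to 1
  Position 9 ('b'): new char, reset run to 1
Longest run: 'a' with length 2

2


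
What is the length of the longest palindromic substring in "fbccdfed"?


Input: "fbccdfed"
Checking substrings for palindromes:
  [2:4] "cc" (len 2) => palindrome
Longest palindromic substring: "cc" with length 2

2


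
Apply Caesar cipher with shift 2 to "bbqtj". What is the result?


Caesar cipher: shift "bbqtj" by 2
  'b' (pos 1) + 2 = pos 3 = 'd'
  'b' (pos 1) + 2 = pos 3 = 'd'
  'q' (pos 16) + 2 = pos 18 = 's'
  't' (pos 19) + 2 = pos 21 = 'v'
  'j' (pos 9) + 2 = pos 11 = 'l'
Result: ddsvl

ddsvl


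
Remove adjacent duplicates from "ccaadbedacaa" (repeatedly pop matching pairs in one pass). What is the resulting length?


Input: ccaadbedacaa
Stack-based adjacent duplicate removal:
  Read 'c': push. Stack: c
  Read 'c': matches stack top 'c' => pop. Stack: (empty)
  Read 'a': push. Stack: a
  Read 'a': matches stack top 'a' => pop. Stack: (empty)
  Read 'd': push. Stack: d
  Read 'b': push. Stack: db
  Read 'e': push. Stack: dbe
  Read 'd': push. Stack: dbed
  Read 'a': push. Stack: dbeda
  Read 'c': push. Stack: dbedac
  Read 'a': push. Stack: dbedaca
  Read 'a': matches stack top 'a' => pop. Stack: dbedac
Final stack: "dbedac" (length 6)

6


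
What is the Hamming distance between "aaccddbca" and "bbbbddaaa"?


Comparing "aaccddbca" and "bbbbddaaa" position by position:
  Position 0: 'a' vs 'b' => differ
  Position 1: 'a' vs 'b' => differ
  Position 2: 'c' vs 'b' => differ
  Position 3: 'c' vs 'b' => differ
  Position 4: 'd' vs 'd' => same
  Position 5: 'd' vs 'd' => same
  Position 6: 'b' vs 'a' => differ
  Position 7: 'c' vs 'a' => differ
  Position 8: 'a' vs 'a' => same
Total differences (Hamming distance): 6

6


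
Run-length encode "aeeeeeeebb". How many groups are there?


Input: aeeeeeeebb
Scanning for consecutive runs:
  Group 1: 'a' x 1 (positions 0-0)
  Group 2: 'e' x 7 (positions 1-7)
  Group 3: 'b' x 2 (positions 8-9)
Total groups: 3

3


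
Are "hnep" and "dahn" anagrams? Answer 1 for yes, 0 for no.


Strings: "hnep", "dahn"
Sorted first:  ehnp
Sorted second: adhn
Differ at position 0: 'e' vs 'a' => not anagrams

0


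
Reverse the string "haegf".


Input: haegf
Reading characters right to left:
  Position 4: 'f'
  Position 3: 'g'
  Position 2: 'e'
  Position 1: 'a'
  Position 0: 'h'
Reversed: fgeah

fgeah


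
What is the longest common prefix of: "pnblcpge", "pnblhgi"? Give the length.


Words: pnblcpge, pnblhgi
  Position 0: all 'p' => match
  Position 1: all 'n' => match
  Position 2: all 'b' => match
  Position 3: all 'l' => match
  Position 4: ('c', 'h') => mismatch, stop
LCP = "pnbl" (length 4)

4


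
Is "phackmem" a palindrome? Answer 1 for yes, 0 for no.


Input: phackmem
Reversed: memkcahp
  Compare pos 0 ('p') with pos 7 ('m'): MISMATCH
  Compare pos 1 ('h') with pos 6 ('e'): MISMATCH
  Compare pos 2 ('a') with pos 5 ('m'): MISMATCH
  Compare pos 3 ('c') with pos 4 ('k'): MISMATCH
Result: not a palindrome

0


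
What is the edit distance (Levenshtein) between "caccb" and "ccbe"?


Computing edit distance: "caccb" -> "ccbe"
DP table:
           c    c    b    e
      0    1    2    3    4
  c   1    0    1    2    3
  a   2    1    1    2    3
  c   3    2    1    2    3
  c   4    3    2    2    3
  b   5    4    3    2    3
Edit distance = dp[5][4] = 3

3


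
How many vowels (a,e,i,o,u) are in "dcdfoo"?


Input: dcdfoo
Checking each character:
  'd' at position 0: consonant
  'c' at position 1: consonant
  'd' at position 2: consonant
  'f' at position 3: consonant
  'o' at position 4: vowel (running total: 1)
  'o' at position 5: vowel (running total: 2)
Total vowels: 2

2


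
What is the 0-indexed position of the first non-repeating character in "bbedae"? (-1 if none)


Input: bbedae
Character frequencies:
  'a': 1
  'b': 2
  'd': 1
  'e': 2
Scanning left to right for freq == 1:
  Position 0 ('b'): freq=2, skip
  Position 1 ('b'): freq=2, skip
  Position 2 ('e'): freq=2, skip
  Position 3 ('d'): unique! => answer = 3

3


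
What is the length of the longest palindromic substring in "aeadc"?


Input: "aeadc"
Checking substrings for palindromes:
  [0:3] "aea" (len 3) => palindrome
Longest palindromic substring: "aea" with length 3

3


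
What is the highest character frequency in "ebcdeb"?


Input: ebcdeb
Character counts:
  'b': 2
  'c': 1
  'd': 1
  'e': 2
Maximum frequency: 2

2


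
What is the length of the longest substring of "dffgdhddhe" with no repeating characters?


Input: "dffgdhddhe"
Sliding window (track last position of each char):
  Position 0 ('d'): window [0,0] length 1 -- new best
  Position 1 ('f'): window [0,1] length 2 -- new best
  Position 2 ('f'): repeat (last at 1), move window start to 2
  Position 2 ('f'): window [2,2] length 1
  Position 3 ('g'): window [2,3] length 2
  Position 4 ('d'): window [2,4] length 3 -- new best
  Position 5 ('h'): window [2,5] length 4 -- new best
  Position 6 ('d'): repeat (last at 4), move window start to 5
  Position 6 ('d'): window [5,6] length 2
  Position 7 ('d'): repeat (last at 6), move window start to 7
  Position 7 ('d'): window [7,7] length 1
  Position 8 ('h'): window [7,8] length 2
  Position 9 ('e'): window [7,9] length 3
Longest substring with no repeats: "fgdh" with length 4

4


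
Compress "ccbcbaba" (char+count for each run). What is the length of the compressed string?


Input: ccbcbaba
Runs:
  'c' x 2 => "c2"
  'b' x 1 => "b1"
  'c' x 1 => "c1"
  'b' x 1 => "b1"
  'a' x 1 => "a1"
  'b' x 1 => "b1"
  'a' x 1 => "a1"
Compressed: "c2b1c1b1a1b1a1"
Compressed length: 14

14


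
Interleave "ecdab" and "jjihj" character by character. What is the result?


Interleaving "ecdab" and "jjihj":
  Position 0: 'e' from first, 'j' from second => "ej"
  Position 1: 'c' from first, 'j' from second => "cj"
  Position 2: 'd' from first, 'i' from second => "di"
  Position 3: 'a' from first, 'h' from second => "ah"
  Position 4: 'b' from first, 'j' from second => "bj"
Result: ejcjdiahbj

ejcjdiahbj


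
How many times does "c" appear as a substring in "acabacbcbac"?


Searching for "c" in "acabacbcbac"
Scanning each position:
  Position 0: "a" => no
  Position 1: "c" => MATCH
  Position 2: "a" => no
  Position 3: "b" => no
  Position 4: "a" => no
  Position 5: "c" => MATCH
  Position 6: "b" => no
  Position 7: "c" => MATCH
  Position 8: "b" => no
  Position 9: "a" => no
  Position 10: "c" => MATCH
Total occurrences: 4

4


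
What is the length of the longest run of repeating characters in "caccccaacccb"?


Input: "caccccaacccb"
Scanning for longest run:
  Position 1 ('a'): new char, reset run to 1
  Position 2 ('c'): new char, reset run to 1
  Position 3 ('c'): continues run of 'c', length=2
  Position 4 ('c'): continues run of 'c', length=3
  Position 5 ('c'): continues run of 'c', length=4
  Position 6 ('a'): new char, reset run to 1
  Position 7 ('a'): continues run of 'a', length=2
  Position 8 ('c'): new char, reset run to 1
  Position 9 ('c'): continues run of 'c', length=2
  Position 10 ('c'): continues run of 'c', length=3
  Position 11 ('b'): new char, reset run to 1
Longest run: 'c' with length 4

4


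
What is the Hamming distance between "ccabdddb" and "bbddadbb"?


Comparing "ccabdddb" and "bbddadbb" position by position:
  Position 0: 'c' vs 'b' => differ
  Position 1: 'c' vs 'b' => differ
  Position 2: 'a' vs 'd' => differ
  Position 3: 'b' vs 'd' => differ
  Position 4: 'd' vs 'a' => differ
  Position 5: 'd' vs 'd' => same
  Position 6: 'd' vs 'b' => differ
  Position 7: 'b' vs 'b' => same
Total differences (Hamming distance): 6

6


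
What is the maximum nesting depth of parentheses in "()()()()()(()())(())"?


Input: "()()()()()(()())(())"
Tracking depth:
  Position 0 '(': depth becomes 1
  Position 1 ')': depth becomes 0
  Position 2 '(': depth becomes 1
  Position 3 ')': depth becomes 0
  Position 4 '(': depth becomes 1
  Position 5 ')': depth becomes 0
  Position 6 '(': depth becomes 1
  Position 7 ')': depth becomes 0
  Position 8 '(': depth becomes 1
  Position 9 ')': depth becomes 0
  Position 10 '(': depth becomes 1
  Position 11 '(': depth becomes 2
  Position 12 ')': depth becomes 1
  Position 13 '(': depth becomes 2
  Position 14 ')': depth becomes 1
  Position 15 ')': depth becomes 0
  Position 16 '(': depth becomes 1
  Position 17 '(': depth becomes 2
  Position 18 ')': depth becomes 1
  Position 19 ')': depth becomes 0
Maximum depth reached: 2

2


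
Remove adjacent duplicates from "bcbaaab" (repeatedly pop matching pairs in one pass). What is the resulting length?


Input: bcbaaab
Stack-based adjacent duplicate removal:
  Read 'b': push. Stack: b
  Read 'c': push. Stack: bc
  Read 'b': push. Stack: bcb
  Read 'a': push. Stack: bcba
  Read 'a': matches stack top 'a' => pop. Stack: bcb
  Read 'a': push. Stack: bcba
  Read 'b': push. Stack: bcbab
Final stack: "bcbab" (length 5)

5


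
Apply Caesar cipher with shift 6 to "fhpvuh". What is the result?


Caesar cipher: shift "fhpvuh" by 6
  'f' (pos 5) + 6 = pos 11 = 'l'
  'h' (pos 7) + 6 = pos 13 = 'n'
  'p' (pos 15) + 6 = pos 21 = 'v'
  'v' (pos 21) + 6 = pos 1 = 'b'
  'u' (pos 20) + 6 = pos 0 = 'a'
  'h' (pos 7) + 6 = pos 13 = 'n'
Result: lnvban

lnvban


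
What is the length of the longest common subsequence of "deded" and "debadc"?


LCS of "deded" and "debadc"
DP table:
           d    e    b    a    d    c
      0    0    0    0    0    0    0
  d   0    1    1    1    1    1    1
  e   0    1    2    2    2    2    2
  d   0    1    2    2    2    3    3
  e   0    1    2    2    2    3    3
  d   0    1    2    2    2    3    3
LCS length = dp[5][6] = 3

3


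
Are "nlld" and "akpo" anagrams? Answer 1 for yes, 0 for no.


Strings: "nlld", "akpo"
Sorted first:  dlln
Sorted second: akop
Differ at position 0: 'd' vs 'a' => not anagrams

0


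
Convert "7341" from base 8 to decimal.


Input: "7341" in base 8
Positional expansion:
  Digit '7' (value 7) x 8^3 = 3584
  Digit '3' (value 3) x 8^2 = 192
  Digit '4' (value 4) x 8^1 = 32
  Digit '1' (value 1) x 8^0 = 1
Sum = 3809

3809


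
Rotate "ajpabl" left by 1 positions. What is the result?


Input: "ajpabl", rotate left by 1
First 1 characters: "a"
Remaining characters: "jpabl"
Concatenate remaining + first: "jpabl" + "a" = "jpabla"

jpabla


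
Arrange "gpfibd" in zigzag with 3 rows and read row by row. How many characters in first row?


Zigzag "gpfibd" into 3 rows:
Placing characters:
  'g' => row 0
  'p' => row 1
  'f' => row 2
  'i' => row 1
  'b' => row 0
  'd' => row 1
Rows:
  Row 0: "gb"
  Row 1: "pid"
  Row 2: "f"
First row length: 2

2


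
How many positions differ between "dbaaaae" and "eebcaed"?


Comparing "dbaaaae" and "eebcaed" position by position:
  Position 0: 'd' vs 'e' => DIFFER
  Position 1: 'b' vs 'e' => DIFFER
  Position 2: 'a' vs 'b' => DIFFER
  Position 3: 'a' vs 'c' => DIFFER
  Position 4: 'a' vs 'a' => same
  Position 5: 'a' vs 'e' => DIFFER
  Position 6: 'e' vs 'd' => DIFFER
Positions that differ: 6

6


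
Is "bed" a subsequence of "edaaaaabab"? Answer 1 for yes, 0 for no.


Check if "bed" is a subsequence of "edaaaaabab"
Greedy scan:
  Position 0 ('e'): no match needed
  Position 1 ('d'): no match needed
  Position 2 ('a'): no match needed
  Position 3 ('a'): no match needed
  Position 4 ('a'): no match needed
  Position 5 ('a'): no match needed
  Position 6 ('a'): no match needed
  Position 7 ('b'): matches sub[0] = 'b'
  Position 8 ('a'): no match needed
  Position 9 ('b'): no match needed
Only matched 1/3 characters => not a subsequence

0


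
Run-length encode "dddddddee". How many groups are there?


Input: dddddddee
Scanning for consecutive runs:
  Group 1: 'd' x 7 (positions 0-6)
  Group 2: 'e' x 2 (positions 7-8)
Total groups: 2

2


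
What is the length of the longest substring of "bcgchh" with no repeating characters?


Input: "bcgchh"
Sliding window (track last position of each char):
  Position 0 ('b'): window [0,0] length 1 -- new best
  Position 1 ('c'): window [0,1] length 2 -- new best
  Position 2 ('g'): window [0,2] length 3 -- new best
  Position 3 ('c'): repeat (last at 1), move window start to 2
  Position 3 ('c'): window [2,3] length 2
  Position 4 ('h'): window [2,4] length 3
  Position 5 ('h'): repeat (last at 4), move window start to 5
  Position 5 ('h'): window [5,5] length 1
Longest substring with no repeats: "bcg" with length 3

3


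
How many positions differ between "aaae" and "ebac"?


Comparing "aaae" and "ebac" position by position:
  Position 0: 'a' vs 'e' => DIFFER
  Position 1: 'a' vs 'b' => DIFFER
  Position 2: 'a' vs 'a' => same
  Position 3: 'e' vs 'c' => DIFFER
Positions that differ: 3

3


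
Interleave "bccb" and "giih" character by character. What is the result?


Interleaving "bccb" and "giih":
  Position 0: 'b' from first, 'g' from second => "bg"
  Position 1: 'c' from first, 'i' from second => "ci"
  Position 2: 'c' from first, 'i' from second => "ci"
  Position 3: 'b' from first, 'h' from second => "bh"
Result: bgcicibh

bgcicibh


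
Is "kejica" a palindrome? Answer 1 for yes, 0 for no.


Input: kejica
Reversed: acijek
  Compare pos 0 ('k') with pos 5 ('a'): MISMATCH
  Compare pos 1 ('e') with pos 4 ('c'): MISMATCH
  Compare pos 2 ('j') with pos 3 ('i'): MISMATCH
Result: not a palindrome

0


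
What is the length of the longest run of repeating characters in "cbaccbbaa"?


Input: "cbaccbbaa"
Scanning for longest run:
  Position 1 ('b'): new char, reset run to 1
  Position 2 ('a'): new char, reset run to 1
  Position 3 ('c'): new char, reset run to 1
  Position 4 ('c'): continues run of 'c', length=2
  Position 5 ('b'): new char, reset run to 1
  Position 6 ('b'): continues run of 'b', length=2
  Position 7 ('a'): new char, reset run to 1
  Position 8 ('a'): continues run of 'a', length=2
Longest run: 'c' with length 2

2


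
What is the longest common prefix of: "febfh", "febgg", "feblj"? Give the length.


Words: febfh, febgg, feblj
  Position 0: all 'f' => match
  Position 1: all 'e' => match
  Position 2: all 'b' => match
  Position 3: ('f', 'g', 'l') => mismatch, stop
LCP = "feb" (length 3)

3


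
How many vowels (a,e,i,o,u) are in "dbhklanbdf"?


Input: dbhklanbdf
Checking each character:
  'd' at position 0: consonant
  'b' at position 1: consonant
  'h' at position 2: consonant
  'k' at position 3: consonant
  'l' at position 4: consonant
  'a' at position 5: vowel (running total: 1)
  'n' at position 6: consonant
  'b' at position 7: consonant
  'd' at position 8: consonant
  'f' at position 9: consonant
Total vowels: 1

1


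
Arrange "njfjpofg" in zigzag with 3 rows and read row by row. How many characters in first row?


Zigzag "njfjpofg" into 3 rows:
Placing characters:
  'n' => row 0
  'j' => row 1
  'f' => row 2
  'j' => row 1
  'p' => row 0
  'o' => row 1
  'f' => row 2
  'g' => row 1
Rows:
  Row 0: "np"
  Row 1: "jjog"
  Row 2: "ff"
First row length: 2

2


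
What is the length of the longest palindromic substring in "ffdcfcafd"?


Input: "ffdcfcafd"
Checking substrings for palindromes:
  [3:6] "cfc" (len 3) => palindrome
  [0:2] "ff" (len 2) => palindrome
Longest palindromic substring: "cfc" with length 3

3


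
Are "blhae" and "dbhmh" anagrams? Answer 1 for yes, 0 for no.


Strings: "blhae", "dbhmh"
Sorted first:  abehl
Sorted second: bdhhm
Differ at position 0: 'a' vs 'b' => not anagrams

0


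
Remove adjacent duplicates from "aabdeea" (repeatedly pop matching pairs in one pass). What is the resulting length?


Input: aabdeea
Stack-based adjacent duplicate removal:
  Read 'a': push. Stack: a
  Read 'a': matches stack top 'a' => pop. Stack: (empty)
  Read 'b': push. Stack: b
  Read 'd': push. Stack: bd
  Read 'e': push. Stack: bde
  Read 'e': matches stack top 'e' => pop. Stack: bd
  Read 'a': push. Stack: bda
Final stack: "bda" (length 3)

3


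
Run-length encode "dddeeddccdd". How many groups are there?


Input: dddeeddccdd
Scanning for consecutive runs:
  Group 1: 'd' x 3 (positions 0-2)
  Group 2: 'e' x 2 (positions 3-4)
  Group 3: 'd' x 2 (positions 5-6)
  Group 4: 'c' x 2 (positions 7-8)
  Group 5: 'd' x 2 (positions 9-10)
Total groups: 5

5


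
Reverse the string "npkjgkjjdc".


Input: npkjgkjjdc
Reading characters right to left:
  Position 9: 'c'
  Position 8: 'd'
  Position 7: 'j'
  Position 6: 'j'
  Position 5: 'k'
  Position 4: 'g'
  Position 3: 'j'
  Position 2: 'k'
  Position 1: 'p'
  Position 0: 'n'
Reversed: cdjjkgjkpn

cdjjkgjkpn


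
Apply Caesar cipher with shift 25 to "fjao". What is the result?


Caesar cipher: shift "fjao" by 25
  'f' (pos 5) + 25 = pos 4 = 'e'
  'j' (pos 9) + 25 = pos 8 = 'i'
  'a' (pos 0) + 25 = pos 25 = 'z'
  'o' (pos 14) + 25 = pos 13 = 'n'
Result: eizn

eizn


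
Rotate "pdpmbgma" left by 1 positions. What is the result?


Input: "pdpmbgma", rotate left by 1
First 1 characters: "p"
Remaining characters: "dpmbgma"
Concatenate remaining + first: "dpmbgma" + "p" = "dpmbgmap"

dpmbgmap


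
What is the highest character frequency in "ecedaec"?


Input: ecedaec
Character counts:
  'a': 1
  'c': 2
  'd': 1
  'e': 3
Maximum frequency: 3

3


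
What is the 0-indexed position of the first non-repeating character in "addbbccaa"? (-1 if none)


Input: addbbccaa
Character frequencies:
  'a': 3
  'b': 2
  'c': 2
  'd': 2
Scanning left to right for freq == 1:
  Position 0 ('a'): freq=3, skip
  Position 1 ('d'): freq=2, skip
  Position 2 ('d'): freq=2, skip
  Position 3 ('b'): freq=2, skip
  Position 4 ('b'): freq=2, skip
  Position 5 ('c'): freq=2, skip
  Position 6 ('c'): freq=2, skip
  Position 7 ('a'): freq=3, skip
  Position 8 ('a'): freq=3, skip
  No unique character found => answer = -1

-1


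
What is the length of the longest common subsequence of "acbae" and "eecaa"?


LCS of "acbae" and "eecaa"
DP table:
           e    e    c    a    a
      0    0    0    0    0    0
  a   0    0    0    0    1    1
  c   0    0    0    1    1    1
  b   0    0    0    1    1    1
  a   0    0    0    1    2    2
  e   0    1    1    1    2    2
LCS length = dp[5][5] = 2

2


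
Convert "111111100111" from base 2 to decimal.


Input: "111111100111" in base 2
Positional expansion:
  Digit '1' (value 1) x 2^11 = 2048
  Digit '1' (value 1) x 2^10 = 1024
  Digit '1' (value 1) x 2^9 = 512
  Digit '1' (value 1) x 2^8 = 256
  Digit '1' (value 1) x 2^7 = 128
  Digit '1' (value 1) x 2^6 = 64
  Digit '1' (value 1) x 2^5 = 32
  Digit '0' (value 0) x 2^4 = 0
  Digit '0' (value 0) x 2^3 = 0
  Digit '1' (value 1) x 2^2 = 4
  Digit '1' (value 1) x 2^1 = 2
  Digit '1' (value 1) x 2^0 = 1
Sum = 4071

4071


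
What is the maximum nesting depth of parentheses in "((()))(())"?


Input: "((()))(())"
Tracking depth:
  Position 0 '(': depth becomes 1
  Position 1 '(': depth becomes 2
  Position 2 '(': depth becomes 3
  Position 3 ')': depth becomes 2
  Position 4 ')': depth becomes 1
  Position 5 ')': depth becomes 0
  Position 6 '(': depth becomes 1
  Position 7 '(': depth becomes 2
  Position 8 ')': depth becomes 1
  Position 9 ')': depth becomes 0
Maximum depth reached: 3

3


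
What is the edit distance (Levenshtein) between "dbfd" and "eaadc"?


Computing edit distance: "dbfd" -> "eaadc"
DP table:
           e    a    a    d    c
      0    1    2    3    4    5
  d   1    1    2    3    3    4
  b   2    2    2    3    4    4
  f   3    3    3    3    4    5
  d   4    4    4    4    3    4
Edit distance = dp[4][5] = 4

4


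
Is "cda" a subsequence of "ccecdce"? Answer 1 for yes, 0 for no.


Check if "cda" is a subsequence of "ccecdce"
Greedy scan:
  Position 0 ('c'): matches sub[0] = 'c'
  Position 1 ('c'): no match needed
  Position 2 ('e'): no match needed
  Position 3 ('c'): no match needed
  Position 4 ('d'): matches sub[1] = 'd'
  Position 5 ('c'): no match needed
  Position 6 ('e'): no match needed
Only matched 2/3 characters => not a subsequence

0


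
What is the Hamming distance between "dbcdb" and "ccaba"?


Comparing "dbcdb" and "ccaba" position by position:
  Position 0: 'd' vs 'c' => differ
  Position 1: 'b' vs 'c' => differ
  Position 2: 'c' vs 'a' => differ
  Position 3: 'd' vs 'b' => differ
  Position 4: 'b' vs 'a' => differ
Total differences (Hamming distance): 5

5


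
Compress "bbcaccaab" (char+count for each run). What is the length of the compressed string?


Input: bbcaccaab
Runs:
  'b' x 2 => "b2"
  'c' x 1 => "c1"
  'a' x 1 => "a1"
  'c' x 2 => "c2"
  'a' x 2 => "a2"
  'b' x 1 => "b1"
Compressed: "b2c1a1c2a2b1"
Compressed length: 12

12


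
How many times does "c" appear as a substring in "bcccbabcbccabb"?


Searching for "c" in "bcccbabcbccabb"
Scanning each position:
  Position 0: "b" => no
  Position 1: "c" => MATCH
  Position 2: "c" => MATCH
  Position 3: "c" => MATCH
  Position 4: "b" => no
  Position 5: "a" => no
  Position 6: "b" => no
  Position 7: "c" => MATCH
  Position 8: "b" => no
  Position 9: "c" => MATCH
  Position 10: "c" => MATCH
  Position 11: "a" => no
  Position 12: "b" => no
  Position 13: "b" => no
Total occurrences: 6

6


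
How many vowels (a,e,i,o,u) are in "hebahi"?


Input: hebahi
Checking each character:
  'h' at position 0: consonant
  'e' at position 1: vowel (running total: 1)
  'b' at position 2: consonant
  'a' at position 3: vowel (running total: 2)
  'h' at position 4: consonant
  'i' at position 5: vowel (running total: 3)
Total vowels: 3

3


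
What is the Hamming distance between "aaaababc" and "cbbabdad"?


Comparing "aaaababc" and "cbbabdad" position by position:
  Position 0: 'a' vs 'c' => differ
  Position 1: 'a' vs 'b' => differ
  Position 2: 'a' vs 'b' => differ
  Position 3: 'a' vs 'a' => same
  Position 4: 'b' vs 'b' => same
  Position 5: 'a' vs 'd' => differ
  Position 6: 'b' vs 'a' => differ
  Position 7: 'c' vs 'd' => differ
Total differences (Hamming distance): 6

6


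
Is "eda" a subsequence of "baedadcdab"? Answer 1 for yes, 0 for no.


Check if "eda" is a subsequence of "baedadcdab"
Greedy scan:
  Position 0 ('b'): no match needed
  Position 1 ('a'): no match needed
  Position 2 ('e'): matches sub[0] = 'e'
  Position 3 ('d'): matches sub[1] = 'd'
  Position 4 ('a'): matches sub[2] = 'a'
  Position 5 ('d'): no match needed
  Position 6 ('c'): no match needed
  Position 7 ('d'): no match needed
  Position 8 ('a'): no match needed
  Position 9 ('b'): no match needed
All 3 characters matched => is a subsequence

1


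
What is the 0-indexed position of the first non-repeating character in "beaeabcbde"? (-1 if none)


Input: beaeabcbde
Character frequencies:
  'a': 2
  'b': 3
  'c': 1
  'd': 1
  'e': 3
Scanning left to right for freq == 1:
  Position 0 ('b'): freq=3, skip
  Position 1 ('e'): freq=3, skip
  Position 2 ('a'): freq=2, skip
  Position 3 ('e'): freq=3, skip
  Position 4 ('a'): freq=2, skip
  Position 5 ('b'): freq=3, skip
  Position 6 ('c'): unique! => answer = 6

6


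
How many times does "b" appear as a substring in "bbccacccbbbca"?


Searching for "b" in "bbccacccbbbca"
Scanning each position:
  Position 0: "b" => MATCH
  Position 1: "b" => MATCH
  Position 2: "c" => no
  Position 3: "c" => no
  Position 4: "a" => no
  Position 5: "c" => no
  Position 6: "c" => no
  Position 7: "c" => no
  Position 8: "b" => MATCH
  Position 9: "b" => MATCH
  Position 10: "b" => MATCH
  Position 11: "c" => no
  Position 12: "a" => no
Total occurrences: 5

5


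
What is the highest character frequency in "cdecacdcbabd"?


Input: cdecacdcbabd
Character counts:
  'a': 2
  'b': 2
  'c': 4
  'd': 3
  'e': 1
Maximum frequency: 4

4


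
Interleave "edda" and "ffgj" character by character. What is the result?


Interleaving "edda" and "ffgj":
  Position 0: 'e' from first, 'f' from second => "ef"
  Position 1: 'd' from first, 'f' from second => "df"
  Position 2: 'd' from first, 'g' from second => "dg"
  Position 3: 'a' from first, 'j' from second => "aj"
Result: efdfdgaj

efdfdgaj


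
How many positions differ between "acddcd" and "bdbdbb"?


Comparing "acddcd" and "bdbdbb" position by position:
  Position 0: 'a' vs 'b' => DIFFER
  Position 1: 'c' vs 'd' => DIFFER
  Position 2: 'd' vs 'b' => DIFFER
  Position 3: 'd' vs 'd' => same
  Position 4: 'c' vs 'b' => DIFFER
  Position 5: 'd' vs 'b' => DIFFER
Positions that differ: 5

5


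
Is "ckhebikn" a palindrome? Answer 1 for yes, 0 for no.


Input: ckhebikn
Reversed: nkibehkc
  Compare pos 0 ('c') with pos 7 ('n'): MISMATCH
  Compare pos 1 ('k') with pos 6 ('k'): match
  Compare pos 2 ('h') with pos 5 ('i'): MISMATCH
  Compare pos 3 ('e') with pos 4 ('b'): MISMATCH
Result: not a palindrome

0


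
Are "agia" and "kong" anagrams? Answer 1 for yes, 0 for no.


Strings: "agia", "kong"
Sorted first:  aagi
Sorted second: gkno
Differ at position 0: 'a' vs 'g' => not anagrams

0


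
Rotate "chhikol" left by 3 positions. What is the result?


Input: "chhikol", rotate left by 3
First 3 characters: "chh"
Remaining characters: "ikol"
Concatenate remaining + first: "ikol" + "chh" = "ikolchh"

ikolchh


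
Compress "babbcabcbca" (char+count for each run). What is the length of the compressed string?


Input: babbcabcbca
Runs:
  'b' x 1 => "b1"
  'a' x 1 => "a1"
  'b' x 2 => "b2"
  'c' x 1 => "c1"
  'a' x 1 => "a1"
  'b' x 1 => "b1"
  'c' x 1 => "c1"
  'b' x 1 => "b1"
  'c' x 1 => "c1"
  'a' x 1 => "a1"
Compressed: "b1a1b2c1a1b1c1b1c1a1"
Compressed length: 20

20


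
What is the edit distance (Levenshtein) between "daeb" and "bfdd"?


Computing edit distance: "daeb" -> "bfdd"
DP table:
           b    f    d    d
      0    1    2    3    4
  d   1    1    2    2    3
  a   2    2    2    3    3
  e   3    3    3    3    4
  b   4    3    4    4    4
Edit distance = dp[4][4] = 4

4


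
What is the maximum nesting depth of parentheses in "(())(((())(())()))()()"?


Input: "(())(((())(())()))()()"
Tracking depth:
  Position 0 '(': depth becomes 1
  Position 1 '(': depth becomes 2
  Position 2 ')': depth becomes 1
  Position 3 ')': depth becomes 0
  Position 4 '(': depth becomes 1
  Position 5 '(': depth becomes 2
  Position 6 '(': depth becomes 3
  Position 7 '(': depth becomes 4
  Position 8 ')': depth becomes 3
  Position 9 ')': depth becomes 2
  Position 10 '(': depth becomes 3
  Position 11 '(': depth becomes 4
  Position 12 ')': depth becomes 3
  Position 13 ')': depth becomes 2
  Position 14 '(': depth becomes 3
  Position 15 ')': depth becomes 2
  Position 16 ')': depth becomes 1
  Position 17 ')': depth becomes 0
  Position 18 '(': depth becomes 1
  Position 19 ')': depth becomes 0
  Position 20 '(': depth becomes 1
  Position 21 ')': depth becomes 0
Maximum depth reached: 4

4


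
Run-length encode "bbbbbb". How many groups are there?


Input: bbbbbb
Scanning for consecutive runs:
  Group 1: 'b' x 6 (positions 0-5)
Total groups: 1

1


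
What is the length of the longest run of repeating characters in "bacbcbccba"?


Input: "bacbcbccba"
Scanning for longest run:
  Position 1 ('a'): new char, reset run to 1
  Position 2 ('c'): new char, reset run to 1
  Position 3 ('b'): new char, reset run to 1
  Position 4 ('c'): new char, reset run to 1
  Position 5 ('b'): new char, reset run to 1
  Position 6 ('c'): new char, reset run to 1
  Position 7 ('c'): continues run of 'c', length=2
  Position 8 ('b'): new char, reset run to 1
  Position 9 ('a'): new char, reset run to 1
Longest run: 'c' with length 2

2


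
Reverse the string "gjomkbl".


Input: gjomkbl
Reading characters right to left:
  Position 6: 'l'
  Position 5: 'b'
  Position 4: 'k'
  Position 3: 'm'
  Position 2: 'o'
  Position 1: 'j'
  Position 0: 'g'
Reversed: lbkmojg

lbkmojg


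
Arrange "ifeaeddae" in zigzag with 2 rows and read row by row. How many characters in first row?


Zigzag "ifeaeddae" into 2 rows:
Placing characters:
  'i' => row 0
  'f' => row 1
  'e' => row 0
  'a' => row 1
  'e' => row 0
  'd' => row 1
  'd' => row 0
  'a' => row 1
  'e' => row 0
Rows:
  Row 0: "ieede"
  Row 1: "fada"
First row length: 5

5


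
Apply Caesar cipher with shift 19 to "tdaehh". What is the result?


Caesar cipher: shift "tdaehh" by 19
  't' (pos 19) + 19 = pos 12 = 'm'
  'd' (pos 3) + 19 = pos 22 = 'w'
  'a' (pos 0) + 19 = pos 19 = 't'
  'e' (pos 4) + 19 = pos 23 = 'x'
  'h' (pos 7) + 19 = pos 0 = 'a'
  'h' (pos 7) + 19 = pos 0 = 'a'
Result: mwtxaa

mwtxaa


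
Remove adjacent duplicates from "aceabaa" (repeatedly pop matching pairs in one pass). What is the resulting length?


Input: aceabaa
Stack-based adjacent duplicate removal:
  Read 'a': push. Stack: a
  Read 'c': push. Stack: ac
  Read 'e': push. Stack: ace
  Read 'a': push. Stack: acea
  Read 'b': push. Stack: aceab
  Read 'a': push. Stack: aceaba
  Read 'a': matches stack top 'a' => pop. Stack: aceab
Final stack: "aceab" (length 5)

5


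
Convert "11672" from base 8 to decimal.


Input: "11672" in base 8
Positional expansion:
  Digit '1' (value 1) x 8^4 = 4096
  Digit '1' (value 1) x 8^3 = 512
  Digit '6' (value 6) x 8^2 = 384
  Digit '7' (value 7) x 8^1 = 56
  Digit '2' (value 2) x 8^0 = 2
Sum = 5050

5050


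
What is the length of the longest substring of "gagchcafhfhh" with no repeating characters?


Input: "gagchcafhfhh"
Sliding window (track last position of each char):
  Position 0 ('g'): window [0,0] length 1 -- new best
  Position 1 ('a'): window [0,1] length 2 -- new best
  Position 2 ('g'): repeat (last at 0), move window start to 1
  Position 2 ('g'): window [1,2] length 2
  Position 3 ('c'): window [1,3] length 3 -- new best
  Position 4 ('h'): window [1,4] length 4 -- new best
  Position 5 ('c'): repeat (last at 3), move window start to 4
  Position 5 ('c'): window [4,5] length 2
  Position 6 ('a'): window [4,6] length 3
  Position 7 ('f'): window [4,7] length 4
  Position 8 ('h'): repeat (last at 4), move window start to 5
  Position 8 ('h'): window [5,8] length 4
  Position 9 ('f'): repeat (last at 7), move window start to 8
  Position 9 ('f'): window [8,9] length 2
  Position 10 ('h'): repeat (last at 8), move window start to 9
  Position 10 ('h'): window [9,10] length 2
  Position 11 ('h'): repeat (last at 10), move window start to 11
  Position 11 ('h'): window [11,11] length 1
Longest substring with no repeats: "agch" with length 4

4
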